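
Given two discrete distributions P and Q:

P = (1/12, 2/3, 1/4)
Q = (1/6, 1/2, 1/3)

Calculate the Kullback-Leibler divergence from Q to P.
D(P||Q) = Σ P(i) log₂(P(i)/Q(i))
  i=0: (1/12) × log₂((1/12)/(1/6)) = (1/12) × log₂(1/2) = -0.0833
  i=1: (2/3) × log₂((2/3)/(1/2)) = (2/3) × log₂(4/3) = 0.2767
  i=2: (1/4) × log₂((1/4)/(1/3)) = (1/4) × log₂(3/4) = -0.1038
D(P||Q) = -0.0833 + 0.2767 - 0.1038
  = 0.0896 bits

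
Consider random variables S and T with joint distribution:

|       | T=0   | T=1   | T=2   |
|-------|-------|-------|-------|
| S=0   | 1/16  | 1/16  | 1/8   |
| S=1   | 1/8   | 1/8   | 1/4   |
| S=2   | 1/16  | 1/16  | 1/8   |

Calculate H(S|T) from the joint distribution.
Marginal P(T) (column sums):
  P(T=0) = 1/16 + 1/8 + 1/16 = 1/4
  P(T=1) = 1/16 + 1/8 + 1/16 = 1/4
  P(T=2) = 1/8 + 1/4 + 1/8 = 1/2

H(S|T) = -Σ P(S,T)·log₂ P(S|T), where P(S|T) = P(S,T) / P(T)
  (S=0,T=0): P(S|T) = (1/16)/(1/4) = 1/4;  -(1/16)·log₂(1/4) = 0.1250
  (S=0,T=1): P(S|T) = (1/16)/(1/4) = 1/4;  -(1/16)·log₂(1/4) = 0.1250
  (S=0,T=2): P(S|T) = (1/8)/(1/2) = 1/4;  -(1/8)·log₂(1/4) = 0.2500
  (S=1,T=0): P(S|T) = (1/8)/(1/4) = 1/2;  -(1/8)·log₂(1/2) = 0.1250
  (S=1,T=1): P(S|T) = (1/8)/(1/4) = 1/2;  -(1/8)·log₂(1/2) = 0.1250
  (S=1,T=2): P(S|T) = (1/4)/(1/2) = 1/2;  -(1/4)·log₂(1/2) = 0.2500
  (S=2,T=0): P(S|T) = (1/16)/(1/4) = 1/4;  -(1/16)·log₂(1/4) = 0.1250
  (S=2,T=1): P(S|T) = (1/16)/(1/4) = 1/4;  -(1/16)·log₂(1/4) = 0.1250
  (S=2,T=2): P(S|T) = (1/8)/(1/2) = 1/4;  -(1/8)·log₂(1/4) = 0.2500
H(S|T) = 0.1250 + 0.1250 + 0.2500 + 0.1250 + 0.1250 + 0.2500 + 0.1250 + 0.1250 + 0.2500
  = 1.5000 bits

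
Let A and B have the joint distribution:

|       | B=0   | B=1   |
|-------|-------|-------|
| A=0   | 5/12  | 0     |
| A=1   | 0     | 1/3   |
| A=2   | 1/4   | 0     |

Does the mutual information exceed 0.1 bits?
Marginal P(A) (row sums):
  P(A=0) = 5/12 + 0 = 5/12
  P(A=1) = 0 + 1/3 = 1/3
  P(A=2) = 1/4 + 0 = 1/4
Marginal P(B) (column sums):
  P(B=0) = 5/12 + 0 + 1/4 = 2/3
  P(B=1) = 0 + 1/3 + 0 = 1/3

H(A) = -[(5/12)·log₂(5/12) + (1/3)·log₂(1/3) + (1/4)·log₂(1/4)]
  = 0.5263 + 0.5283 + 0.5000
  = 1.5546 bits
H(B) = -[(2/3)·log₂(2/3) + (1/3)·log₂(1/3)]
  = 0.3900 + 0.5283
  = 0.9183 bits
H(A,B) = -[(5/12)·log₂(5/12) + (1/3)·log₂(1/3) + (1/4)·log₂(1/4)]
  = 0.5263 + 0.5283 + 0.5000
  = 1.5546 bits

I(A;B) = H(A) + H(B) - H(A,B)
  = 1.5546 + 0.9183 - 1.5546
  = 0.9183 bits

Yes. I(A;B) = 0.9183 bits, which is > 0.1 bits.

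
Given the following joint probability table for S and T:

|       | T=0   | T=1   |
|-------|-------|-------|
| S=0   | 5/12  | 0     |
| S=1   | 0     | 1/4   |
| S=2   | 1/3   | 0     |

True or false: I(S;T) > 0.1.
Marginal P(S) (row sums):
  P(S=0) = 5/12 + 0 = 5/12
  P(S=1) = 0 + 1/4 = 1/4
  P(S=2) = 1/3 + 0 = 1/3
Marginal P(T) (column sums):
  P(T=0) = 5/12 + 0 + 1/3 = 3/4
  P(T=1) = 0 + 1/4 + 0 = 1/4

H(S) = -[(5/12)·log₂(5/12) + (1/4)·log₂(1/4) + (1/3)·log₂(1/3)]
  = 0.5263 + 0.5000 + 0.5283
  = 1.5546 bits
H(T) = -[(3/4)·log₂(3/4) + (1/4)·log₂(1/4)]
  = 0.3113 + 0.5000
  = 0.8113 bits
H(S,T) = -[(5/12)·log₂(5/12) + (1/4)·log₂(1/4) + (1/3)·log₂(1/3)]
  = 0.5263 + 0.5000 + 0.5283
  = 1.5546 bits

I(S;T) = H(S) + H(T) - H(S,T)
  = 1.5546 + 0.8113 - 1.5546
  = 0.8113 bits

True. I(S;T) = 0.8113 bits, which is > 0.1 bits.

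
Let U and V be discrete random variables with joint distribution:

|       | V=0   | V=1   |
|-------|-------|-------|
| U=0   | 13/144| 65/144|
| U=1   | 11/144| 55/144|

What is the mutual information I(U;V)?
Marginal P(U) (row sums):
  P(U=0) = 13/144 + 65/144 = 13/24
  P(U=1) = 11/144 + 55/144 = 11/24
Marginal P(V) (column sums):
  P(V=0) = 13/144 + 11/144 = 1/6
  P(V=1) = 65/144 + 55/144 = 5/6

H(U) = -[(13/24)·log₂(13/24) + (11/24)·log₂(11/24)]
  = 0.4791 + 0.5159
  = 0.9950 bits
H(V) = -[(1/6)·log₂(1/6) + (5/6)·log₂(5/6)]
  = 0.4308 + 0.2192
  = 0.6500 bits
H(U,V) = -[(13/144)·log₂(13/144) + (65/144)·log₂(65/144) + (11/144)·log₂(11/144) + (55/144)·log₂(55/144)]
  = 0.3132 + 0.5180 + 0.2834 + 0.5304
  = 1.6450 bits

I(U;V) = H(U) + H(V) - H(U,V)
  = 0.9950 + 0.6500 - 1.6450
  = 0.0000 bits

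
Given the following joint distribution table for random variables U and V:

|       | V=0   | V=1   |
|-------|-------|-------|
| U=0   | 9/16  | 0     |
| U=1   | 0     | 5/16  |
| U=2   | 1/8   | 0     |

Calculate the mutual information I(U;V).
Marginal P(U) (row sums):
  P(U=0) = 9/16 + 0 = 9/16
  P(U=1) = 0 + 5/16 = 5/16
  P(U=2) = 1/8 + 0 = 1/8
Marginal P(V) (column sums):
  P(V=0) = 9/16 + 0 + 1/8 = 11/16
  P(V=1) = 0 + 5/16 + 0 = 5/16

H(U) = -[(9/16)·log₂(9/16) + (5/16)·log₂(5/16) + (1/8)·log₂(1/8)]
  = 0.4669 + 0.5244 + 0.3750
  = 1.3663 bits
H(V) = -[(11/16)·log₂(11/16) + (5/16)·log₂(5/16)]
  = 0.3716 + 0.5244
  = 0.8960 bits
H(U,V) = -[(9/16)·log₂(9/16) + (5/16)·log₂(5/16) + (1/8)·log₂(1/8)]
  = 0.4669 + 0.5244 + 0.3750
  = 1.3663 bits

I(U;V) = H(U) + H(V) - H(U,V)
  = 1.3663 + 0.8960 - 1.3663
  = 0.8960 bits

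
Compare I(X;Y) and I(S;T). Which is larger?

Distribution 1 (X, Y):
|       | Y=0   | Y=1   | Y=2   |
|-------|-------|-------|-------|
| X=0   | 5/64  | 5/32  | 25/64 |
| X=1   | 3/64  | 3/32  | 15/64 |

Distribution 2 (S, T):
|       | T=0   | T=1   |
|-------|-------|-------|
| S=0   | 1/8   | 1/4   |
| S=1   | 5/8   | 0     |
Distribution 1 (X, Y):
Marginal P(X) (row sums):
  P(X=0) = 5/64 + 5/32 + 25/64 = 5/8
  P(X=1) = 3/64 + 3/32 + 15/64 = 3/8
Marginal P(Y) (column sums):
  P(Y=0) = 5/64 + 3/64 = 1/8
  P(Y=1) = 5/32 + 3/32 = 1/4
  P(Y=2) = 25/64 + 15/64 = 5/8

H(X) = -[(5/8)·log₂(5/8) + (3/8)·log₂(3/8)]
  = 0.4238 + 0.5306
  = 0.9544 bits
H(Y) = -[(1/8)·log₂(1/8) + (1/4)·log₂(1/4) + (5/8)·log₂(5/8)]
  = 0.3750 + 0.5000 + 0.4238
  = 1.2988 bits
H(X,Y) = -[(5/64)·log₂(5/64) + (5/32)·log₂(5/32) + (25/64)·log₂(25/64) + (3/64)·log₂(3/64) + (3/32)·log₂(3/32) + (15/64)·log₂(15/64)]
  = 0.2873 + 0.4184 + 0.5297 + 0.2070 + 0.3202 + 0.4906
  = 2.2532 bits

I(X;Y) = H(X) + H(Y) - H(X,Y)
  = 0.9544 + 1.2988 - 2.2532
  = 0.0000 bits

Distribution 2 (S, T):
Marginal P(S) (row sums):
  P(S=0) = 1/8 + 1/4 = 3/8
  P(S=1) = 5/8 + 0 = 5/8
Marginal P(T) (column sums):
  P(T=0) = 1/8 + 5/8 = 3/4
  P(T=1) = 1/4 + 0 = 1/4

H(S) = -[(3/8)·log₂(3/8) + (5/8)·log₂(5/8)]
  = 0.5306 + 0.4238
  = 0.9544 bits
H(T) = -[(3/4)·log₂(3/4) + (1/4)·log₂(1/4)]
  = 0.3113 + 0.5000
  = 0.8113 bits
H(S,T) = -[(1/8)·log₂(1/8) + (1/4)·log₂(1/4) + (5/8)·log₂(5/8)]
  = 0.3750 + 0.5000 + 0.4238
  = 1.2988 bits

I(S;T) = H(S) + H(T) - H(S,T)
  = 0.9544 + 0.8113 - 1.2988
  = 0.4669 bits

I(S;T) = 0.4669 bits > I(X;Y) = 0.0000 bits, so (S, T) has the higher mutual information (stronger dependence).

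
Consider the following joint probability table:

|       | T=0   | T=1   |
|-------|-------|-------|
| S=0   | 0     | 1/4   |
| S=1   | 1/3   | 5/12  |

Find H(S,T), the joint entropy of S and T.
H(S,T) = -Σ P(S,T) log₂ P(S,T), summed over the non-zero cells:
H(S,T) = -[(1/4)·log₂(1/4) + (1/3)·log₂(1/3) + (5/12)·log₂(5/12)]
  = 0.5000 + 0.5283 + 0.5263
  = 1.5546 bits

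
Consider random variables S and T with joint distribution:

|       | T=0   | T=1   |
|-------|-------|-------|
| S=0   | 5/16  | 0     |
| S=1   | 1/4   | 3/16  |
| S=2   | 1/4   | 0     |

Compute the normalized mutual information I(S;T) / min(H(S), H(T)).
Marginal P(S) (row sums):
  P(S=0) = 5/16 + 0 = 5/16
  P(S=1) = 1/4 + 3/16 = 7/16
  P(S=2) = 1/4 + 0 = 1/4
Marginal P(T) (column sums):
  P(T=0) = 5/16 + 1/4 + 1/4 = 13/16
  P(T=1) = 0 + 3/16 + 0 = 3/16

H(S) = -[(5/16)·log₂(5/16) + (7/16)·log₂(7/16) + (1/4)·log₂(1/4)]
  = 0.5244 + 0.5218 + 0.5000
  = 1.5462 bits
H(T) = -[(13/16)·log₂(13/16) + (3/16)·log₂(3/16)]
  = 0.2434 + 0.4528
  = 0.6962 bits
H(S,T) = -[(5/16)·log₂(5/16) + (1/4)·log₂(1/4) + (3/16)·log₂(3/16) + (1/4)·log₂(1/4)]
  = 0.5244 + 0.5000 + 0.4528 + 0.5000
  = 1.9772 bits

I(S;T) = H(S) + H(T) - H(S,T)
  = 1.5462 + 0.6962 - 1.9772
  = 0.2652 bits

min(H(S), H(T)) = min(1.5462, 0.6962) = 0.6962 bits
Normalized MI = 0.2652 / 0.6962 = 0.3809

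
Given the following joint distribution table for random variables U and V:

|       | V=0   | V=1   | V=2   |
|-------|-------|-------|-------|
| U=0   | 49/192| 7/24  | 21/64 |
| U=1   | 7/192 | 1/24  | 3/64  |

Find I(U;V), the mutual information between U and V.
Marginal P(U) (row sums):
  P(U=0) = 49/192 + 7/24 + 21/64 = 7/8
  P(U=1) = 7/192 + 1/24 + 3/64 = 1/8
Marginal P(V) (column sums):
  P(V=0) = 49/192 + 7/192 = 7/24
  P(V=1) = 7/24 + 1/24 = 1/3
  P(V=2) = 21/64 + 3/64 = 3/8

H(U) = -[(7/8)·log₂(7/8) + (1/8)·log₂(1/8)]
  = 0.1686 + 0.3750
  = 0.5436 bits
H(V) = -[(7/24)·log₂(7/24) + (1/3)·log₂(1/3) + (3/8)·log₂(3/8)]
  = 0.5185 + 0.5283 + 0.5306
  = 1.5774 bits
H(U,V) = -[(49/192)·log₂(49/192) + (7/24)·log₂(7/24) + (21/64)·log₂(21/64) + (7/192)·log₂(7/192) + (1/24)·log₂(1/24) + (3/64)·log₂(3/64)]
  = 0.5028 + 0.5185 + 0.5275 + 0.1742 + 0.1910 + 0.2070
  = 2.1210 bits

I(U;V) = H(U) + H(V) - H(U,V)
  = 0.5436 + 1.5774 - 2.1210
  = 0.0000 bits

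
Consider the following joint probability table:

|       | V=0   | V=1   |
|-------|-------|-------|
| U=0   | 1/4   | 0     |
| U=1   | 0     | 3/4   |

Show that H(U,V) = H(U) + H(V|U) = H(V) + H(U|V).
Marginal P(U) (row sums):
  P(U=0) = 1/4 + 0 = 1/4
  P(U=1) = 0 + 3/4 = 3/4
Marginal P(V) (column sums):
  P(V=0) = 1/4 + 0 = 1/4
  P(V=1) = 0 + 3/4 = 3/4

Decomposition 1: H(U) + H(V|U)
H(U) = -[(1/4)·log₂(1/4) + (3/4)·log₂(3/4)]
  = 0.5000 + 0.3113
  = 0.8113 bits
H(V|U) = -Σ P(U,V)·log₂ P(V|U), where P(V|U) = P(U,V) / P(U)
  (cells with P(U,V) = 0 contribute 0)
  (U=0,V=0): P(V|U) = (1/4)/(1/4) = 1;  -(1/4)·log₂(1) = 0.0000
  (U=1,V=1): P(V|U) = (3/4)/(3/4) = 1;  -(3/4)·log₂(1) = 0.0000
H(V|U) = 0.0000 + 0.0000
  = 0.0000 bits
H(U) + H(V|U) = 0.8113 + 0.0000 = 0.8113 bits

Decomposition 2: H(V) + H(U|V)
H(V) = -[(1/4)·log₂(1/4) + (3/4)·log₂(3/4)]
  = 0.5000 + 0.3113
  = 0.8113 bits
H(U|V) = -Σ P(U,V)·log₂ P(U|V), where P(U|V) = P(U,V) / P(V)
  (cells with P(U,V) = 0 contribute 0)
  (U=0,V=0): P(U|V) = (1/4)/(1/4) = 1;  -(1/4)·log₂(1) = 0.0000
  (U=1,V=1): P(U|V) = (3/4)/(3/4) = 1;  -(3/4)·log₂(1) = 0.0000
H(U|V) = 0.0000 + 0.0000
  = 0.0000 bits
H(V) + H(U|V) = 0.8113 + 0.0000 = 0.8113 bits

Direct computation of the joint entropy:
H(U,V) = -[(1/4)·log₂(1/4) + (3/4)·log₂(3/4)]
  = 0.5000 + 0.3113
  = 0.8113 bits

All three agree: H(U,V) = 0.8113 bits ✓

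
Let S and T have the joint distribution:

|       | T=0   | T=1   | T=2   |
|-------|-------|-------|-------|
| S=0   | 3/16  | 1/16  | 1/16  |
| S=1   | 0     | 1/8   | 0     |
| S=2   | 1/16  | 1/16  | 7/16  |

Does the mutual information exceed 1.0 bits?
Marginal P(S) (row sums):
  P(S=0) = 3/16 + 1/16 + 1/16 = 5/16
  P(S=1) = 0 + 1/8 + 0 = 1/8
  P(S=2) = 1/16 + 1/16 + 7/16 = 9/16
Marginal P(T) (column sums):
  P(T=0) = 3/16 + 0 + 1/16 = 1/4
  P(T=1) = 1/16 + 1/8 + 1/16 = 1/4
  P(T=2) = 1/16 + 0 + 7/16 = 1/2

H(S) = -[(5/16)·log₂(5/16) + (1/8)·log₂(1/8) + (9/16)·log₂(9/16)]
  = 0.5244 + 0.3750 + 0.4669
  = 1.3663 bits
H(T) = -[(1/4)·log₂(1/4) + (1/4)·log₂(1/4) + (1/2)·log₂(1/2)]
  = 0.5000 + 0.5000 + 0.5000
  = 1.5000 bits
H(S,T) = -[(3/16)·log₂(3/16) + (1/16)·log₂(1/16) + (1/16)·log₂(1/16) + (1/8)·log₂(1/8) + (1/16)·log₂(1/16) + (1/16)·log₂(1/16) + (7/16)·log₂(7/16)]
  = 0.4528 + 0.2500 + 0.2500 + 0.3750 + 0.2500 + 0.2500 + 0.5218
  = 2.3496 bits

I(S;T) = H(S) + H(T) - H(S,T)
  = 1.3663 + 1.5000 - 2.3496
  = 0.5167 bits

No. I(S;T) = 0.5167 bits, which is ≤ 1.0 bits.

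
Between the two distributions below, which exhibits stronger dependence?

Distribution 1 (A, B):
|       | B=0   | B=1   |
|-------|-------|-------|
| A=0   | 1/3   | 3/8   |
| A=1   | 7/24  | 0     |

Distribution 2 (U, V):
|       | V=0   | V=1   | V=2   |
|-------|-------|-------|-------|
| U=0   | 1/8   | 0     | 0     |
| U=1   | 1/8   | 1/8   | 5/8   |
Distribution 1 (A, B):
Marginal P(A) (row sums):
  P(A=0) = 1/3 + 3/8 = 17/24
  P(A=1) = 7/24 + 0 = 7/24
Marginal P(B) (column sums):
  P(B=0) = 1/3 + 7/24 = 5/8
  P(B=1) = 3/8 + 0 = 3/8

H(A) = -[(17/24)·log₂(17/24) + (7/24)·log₂(7/24)]
  = 0.3524 + 0.5185
  = 0.8709 bits
H(B) = -[(5/8)·log₂(5/8) + (3/8)·log₂(3/8)]
  = 0.4238 + 0.5306
  = 0.9544 bits
H(A,B) = -[(1/3)·log₂(1/3) + (3/8)·log₂(3/8) + (7/24)·log₂(7/24)]
  = 0.5283 + 0.5306 + 0.5185
  = 1.5774 bits

I(A;B) = H(A) + H(B) - H(A,B)
  = 0.8709 + 0.9544 - 1.5774
  = 0.2479 bits

Distribution 2 (U, V):
Marginal P(U) (row sums):
  P(U=0) = 1/8 + 0 + 0 = 1/8
  P(U=1) = 1/8 + 1/8 + 5/8 = 7/8
Marginal P(V) (column sums):
  P(V=0) = 1/8 + 1/8 = 1/4
  P(V=1) = 0 + 1/8 = 1/8
  P(V=2) = 0 + 5/8 = 5/8

H(U) = -[(1/8)·log₂(1/8) + (7/8)·log₂(7/8)]
  = 0.3750 + 0.1686
  = 0.5436 bits
H(V) = -[(1/4)·log₂(1/4) + (1/8)·log₂(1/8) + (5/8)·log₂(5/8)]
  = 0.5000 + 0.3750 + 0.4238
  = 1.2988 bits
H(U,V) = -[(1/8)·log₂(1/8) + (1/8)·log₂(1/8) + (1/8)·log₂(1/8) + (5/8)·log₂(5/8)]
  = 0.3750 + 0.3750 + 0.3750 + 0.4238
  = 1.5488 bits

I(U;V) = H(U) + H(V) - H(U,V)
  = 0.5436 + 1.2988 - 1.5488
  = 0.2936 bits

I(U;V) = 0.2936 bits > I(A;B) = 0.2479 bits, so (U, V) has the higher mutual information (stronger dependence).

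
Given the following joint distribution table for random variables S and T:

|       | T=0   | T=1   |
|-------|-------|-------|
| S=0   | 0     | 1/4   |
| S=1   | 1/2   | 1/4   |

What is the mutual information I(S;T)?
Marginal P(S) (row sums):
  P(S=0) = 0 + 1/4 = 1/4
  P(S=1) = 1/2 + 1/4 = 3/4
Marginal P(T) (column sums):
  P(T=0) = 0 + 1/2 = 1/2
  P(T=1) = 1/4 + 1/4 = 1/2

H(S) = -[(1/4)·log₂(1/4) + (3/4)·log₂(3/4)]
  = 0.5000 + 0.3113
  = 0.8113 bits
H(T) = -[(1/2)·log₂(1/2) + (1/2)·log₂(1/2)]
  = 0.5000 + 0.5000
  = 1.0000 bits
H(S,T) = -[(1/4)·log₂(1/4) + (1/2)·log₂(1/2) + (1/4)·log₂(1/4)]
  = 0.5000 + 0.5000 + 0.5000
  = 1.5000 bits

I(S;T) = H(S) + H(T) - H(S,T)
  = 0.8113 + 1.0000 - 1.5000
  = 0.3113 bits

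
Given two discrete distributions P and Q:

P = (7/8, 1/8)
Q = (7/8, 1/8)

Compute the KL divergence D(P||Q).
D(P||Q) = Σ P(i) log₂(P(i)/Q(i))
  i=0: (7/8) × log₂((7/8)/(7/8)) = (7/8) × log₂(1) = 0.0000
  i=1: (1/8) × log₂((1/8)/(1/8)) = (1/8) × log₂(1) = 0.0000
D(P||Q) = 0.0000 + 0.0000
  = 0.0000 bits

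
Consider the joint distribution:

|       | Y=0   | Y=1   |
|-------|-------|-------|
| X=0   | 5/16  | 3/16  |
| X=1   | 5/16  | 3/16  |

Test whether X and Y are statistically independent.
Marginal P(X) (row sums):
  P(X=0) = 5/16 + 3/16 = 1/2
  P(X=1) = 5/16 + 3/16 = 1/2
Marginal P(Y) (column sums):
  P(Y=0) = 5/16 + 5/16 = 5/8
  P(Y=1) = 3/16 + 3/16 = 3/8

X and Y are independent iff P(X=i,Y=j) = P(X=i)·P(Y=j) for every cell.
  P(X=0)·P(Y=0) = 1/2 × 5/8 = 5/16 = P(X=0,Y=0) ✓
  P(X=0)·P(Y=1) = 1/2 × 3/8 = 3/16 = P(X=0,Y=1) ✓
  P(X=1)·P(Y=0) = 1/2 × 5/8 = 5/16 = P(X=1,Y=0) ✓
  P(X=1)·P(Y=1) = 1/2 × 3/8 = 3/16 = P(X=1,Y=1) ✓

Yes, X and Y are independent: every cell factors, so I(X;Y) = 0 bits.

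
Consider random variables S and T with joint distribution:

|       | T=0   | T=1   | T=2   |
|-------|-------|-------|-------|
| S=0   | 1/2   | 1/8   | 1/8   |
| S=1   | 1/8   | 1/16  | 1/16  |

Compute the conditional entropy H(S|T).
Marginal P(T) (column sums):
  P(T=0) = 1/2 + 1/8 = 5/8
  P(T=1) = 1/8 + 1/16 = 3/16
  P(T=2) = 1/8 + 1/16 = 3/16

H(S|T) = -Σ P(S,T)·log₂ P(S|T), where P(S|T) = P(S,T) / P(T)
  (S=0,T=0): P(S|T) = (1/2)/(5/8) = 4/5;  -(1/2)·log₂(4/5) = 0.1610
  (S=0,T=1): P(S|T) = (1/8)/(3/16) = 2/3;  -(1/8)·log₂(2/3) = 0.0731
  (S=0,T=2): P(S|T) = (1/8)/(3/16) = 2/3;  -(1/8)·log₂(2/3) = 0.0731
  (S=1,T=0): P(S|T) = (1/8)/(5/8) = 1/5;  -(1/8)·log₂(1/5) = 0.2902
  (S=1,T=1): P(S|T) = (1/16)/(3/16) = 1/3;  -(1/16)·log₂(1/3) = 0.0991
  (S=1,T=2): P(S|T) = (1/16)/(3/16) = 1/3;  -(1/16)·log₂(1/3) = 0.0991
H(S|T) = 0.1610 + 0.0731 + 0.0731 + 0.2902 + 0.0991 + 0.0991
  = 0.7956 bits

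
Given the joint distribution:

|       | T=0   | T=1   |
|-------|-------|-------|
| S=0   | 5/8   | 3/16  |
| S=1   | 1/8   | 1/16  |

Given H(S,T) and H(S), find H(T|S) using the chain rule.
From the chain rule: H(S,T) = H(S) + H(T|S)
Therefore: H(T|S) = H(S,T) - H(S)

H(S,T) = -[(5/8)·log₂(5/8) + (3/16)·log₂(3/16) + (1/8)·log₂(1/8) + (1/16)·log₂(1/16)]
  = 0.4238 + 0.4528 + 0.3750 + 0.2500
  = 1.5016 bits
Marginal P(S) (row sums):
  P(S=0) = 5/8 + 3/16 = 13/16
  P(S=1) = 1/8 + 1/16 = 3/16
H(S) = -[(13/16)·log₂(13/16) + (3/16)·log₂(3/16)]
  = 0.2434 + 0.4528
  = 0.6962 bits

H(T|S) = 1.5016 - 0.6962 = 0.8054 bits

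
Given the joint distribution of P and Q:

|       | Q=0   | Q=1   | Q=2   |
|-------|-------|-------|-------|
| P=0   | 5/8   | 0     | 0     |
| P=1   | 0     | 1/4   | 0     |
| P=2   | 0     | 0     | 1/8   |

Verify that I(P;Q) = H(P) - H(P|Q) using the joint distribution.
Left side, from I(P;Q) = H(P) + H(Q) - H(P,Q):
Marginal P(P) (row sums):
  P(P=0) = 5/8 + 0 + 0 = 5/8
  P(P=1) = 0 + 1/4 + 0 = 1/4
  P(P=2) = 0 + 0 + 1/8 = 1/8
Marginal P(Q) (column sums):
  P(Q=0) = 5/8 + 0 + 0 = 5/8
  P(Q=1) = 0 + 1/4 + 0 = 1/4
  P(Q=2) = 0 + 0 + 1/8 = 1/8

H(P) = -[(5/8)·log₂(5/8) + (1/4)·log₂(1/4) + (1/8)·log₂(1/8)]
  = 0.4238 + 0.5000 + 0.3750
  = 1.2988 bits
H(Q) = -[(5/8)·log₂(5/8) + (1/4)·log₂(1/4) + (1/8)·log₂(1/8)]
  = 0.4238 + 0.5000 + 0.3750
  = 1.2988 bits
H(P,Q) = -[(5/8)·log₂(5/8) + (1/4)·log₂(1/4) + (1/8)·log₂(1/8)]
  = 0.4238 + 0.5000 + 0.3750
  = 1.2988 bits

I(P;Q) = H(P) + H(Q) - H(P,Q)
  = 1.2988 + 1.2988 - 1.2988
  = 1.2988 bits

Right side, with H(P|Q) computed directly from the conditional probabilities:
H(P|Q) = -Σ P(P,Q)·log₂ P(P|Q), where P(P|Q) = P(P,Q) / P(Q)
  (cells with P(P,Q) = 0 contribute 0)
  (P=0,Q=0): P(P|Q) = (5/8)/(5/8) = 1;  -(5/8)·log₂(1) = 0.0000
  (P=1,Q=1): P(P|Q) = (1/4)/(1/4) = 1;  -(1/4)·log₂(1) = 0.0000
  (P=2,Q=2): P(P|Q) = (1/8)/(1/8) = 1;  -(1/8)·log₂(1) = 0.0000
H(P|Q) = 0.0000 + 0.0000 + 0.0000
  = 0.0000 bits
H(P) - H(P|Q) = 1.2988 - 0.0000 = 1.2988 bits

Both sides equal 1.2988 bits, so I(P;Q) = H(P) - H(P|Q) ✓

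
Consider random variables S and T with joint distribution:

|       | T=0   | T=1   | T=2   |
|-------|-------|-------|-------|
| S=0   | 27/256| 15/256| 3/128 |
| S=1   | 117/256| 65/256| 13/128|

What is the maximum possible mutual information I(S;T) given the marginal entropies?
The upper bound on mutual information is I(S;T) ≤ min(H(S), H(T)).

Marginal P(S) (row sums):
  P(S=0) = 27/256 + 15/256 + 3/128 = 3/16
  P(S=1) = 117/256 + 65/256 + 13/128 = 13/16
Marginal P(T) (column sums):
  P(T=0) = 27/256 + 117/256 = 9/16
  P(T=1) = 15/256 + 65/256 = 5/16
  P(T=2) = 3/128 + 13/128 = 1/8

H(S) = -[(3/16)·log₂(3/16) + (13/16)·log₂(13/16)]
  = 0.4528 + 0.2434
  = 0.6962 bits
H(T) = -[(9/16)·log₂(9/16) + (5/16)·log₂(5/16) + (1/8)·log₂(1/8)]
  = 0.4669 + 0.5244 + 0.3750
  = 1.3663 bits

Maximum possible I(S;T) = min(0.6962, 1.3663) = 0.6962 bits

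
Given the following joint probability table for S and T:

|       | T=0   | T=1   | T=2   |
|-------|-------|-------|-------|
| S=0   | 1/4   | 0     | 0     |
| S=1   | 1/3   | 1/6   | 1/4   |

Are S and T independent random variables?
Marginal P(S) (row sums):
  P(S=0) = 1/4 + 0 + 0 = 1/4
  P(S=1) = 1/3 + 1/6 + 1/4 = 3/4
Marginal P(T) (column sums):
  P(T=0) = 1/4 + 1/3 = 7/12
  P(T=1) = 0 + 1/6 = 1/6
  P(T=2) = 0 + 1/4 = 1/4

S and T are independent iff P(S=i,T=j) = P(S=i)·P(T=j) for every cell.
  P(S=0)·P(T=0) = 1/4 × 7/12 = 7/48, but P(S=0,T=0) = 1/4 ✗

No, S and T are not independent. Quantitatively, I(S;T) > 0:

H(S) = -[(1/4)·log₂(1/4) + (3/4)·log₂(3/4)]
  = 0.5000 + 0.3113
  = 0.8113 bits
H(T) = -[(7/12)·log₂(7/12) + (1/6)·log₂(1/6) + (1/4)·log₂(1/4)]
  = 0.4536 + 0.4308 + 0.5000
  = 1.3844 bits
H(S,T) = -[(1/4)·log₂(1/4) + (1/3)·log₂(1/3) + (1/6)·log₂(1/6) + (1/4)·log₂(1/4)]
  = 0.5000 + 0.5283 + 0.4308 + 0.5000
  = 1.9591 bits
I(S;T) = H(S) + H(T) - H(S,T) = 0.8113 + 1.3844 - 1.9591 = 0.2366 bits > 0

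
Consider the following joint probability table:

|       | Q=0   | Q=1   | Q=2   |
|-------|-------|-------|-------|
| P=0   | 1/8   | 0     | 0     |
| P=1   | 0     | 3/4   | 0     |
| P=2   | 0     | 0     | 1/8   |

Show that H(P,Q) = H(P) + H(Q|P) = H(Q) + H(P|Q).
Marginal P(P) (row sums):
  P(P=0) = 1/8 + 0 + 0 = 1/8
  P(P=1) = 0 + 3/4 + 0 = 3/4
  P(P=2) = 0 + 0 + 1/8 = 1/8
Marginal P(Q) (column sums):
  P(Q=0) = 1/8 + 0 + 0 = 1/8
  P(Q=1) = 0 + 3/4 + 0 = 3/4
  P(Q=2) = 0 + 0 + 1/8 = 1/8

Decomposition 1: H(P) + H(Q|P)
H(P) = -[(1/8)·log₂(1/8) + (3/4)·log₂(3/4) + (1/8)·log₂(1/8)]
  = 0.3750 + 0.3113 + 0.3750
  = 1.0613 bits
H(Q|P) = -Σ P(P,Q)·log₂ P(Q|P), where P(Q|P) = P(P,Q) / P(P)
  (cells with P(P,Q) = 0 contribute 0)
  (P=0,Q=0): P(Q|P) = (1/8)/(1/8) = 1;  -(1/8)·log₂(1) = 0.0000
  (P=1,Q=1): P(Q|P) = (3/4)/(3/4) = 1;  -(3/4)·log₂(1) = 0.0000
  (P=2,Q=2): P(Q|P) = (1/8)/(1/8) = 1;  -(1/8)·log₂(1) = 0.0000
H(Q|P) = 0.0000 + 0.0000 + 0.0000
  = 0.0000 bits
H(P) + H(Q|P) = 1.0613 + 0.0000 = 1.0613 bits

Decomposition 2: H(Q) + H(P|Q)
H(Q) = -[(1/8)·log₂(1/8) + (3/4)·log₂(3/4) + (1/8)·log₂(1/8)]
  = 0.3750 + 0.3113 + 0.3750
  = 1.0613 bits
H(P|Q) = -Σ P(P,Q)·log₂ P(P|Q), where P(P|Q) = P(P,Q) / P(Q)
  (cells with P(P,Q) = 0 contribute 0)
  (P=0,Q=0): P(P|Q) = (1/8)/(1/8) = 1;  -(1/8)·log₂(1) = 0.0000
  (P=1,Q=1): P(P|Q) = (3/4)/(3/4) = 1;  -(3/4)·log₂(1) = 0.0000
  (P=2,Q=2): P(P|Q) = (1/8)/(1/8) = 1;  -(1/8)·log₂(1) = 0.0000
H(P|Q) = 0.0000 + 0.0000 + 0.0000
  = 0.0000 bits
H(Q) + H(P|Q) = 1.0613 + 0.0000 = 1.0613 bits

Direct computation of the joint entropy:
H(P,Q) = -[(1/8)·log₂(1/8) + (3/4)·log₂(3/4) + (1/8)·log₂(1/8)]
  = 0.3750 + 0.3113 + 0.3750
  = 1.0613 bits

All three agree: H(P,Q) = 1.0613 bits ✓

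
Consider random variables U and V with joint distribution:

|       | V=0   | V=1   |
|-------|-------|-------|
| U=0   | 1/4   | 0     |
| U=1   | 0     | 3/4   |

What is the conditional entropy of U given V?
Marginal P(V) (column sums):
  P(V=0) = 1/4 + 0 = 1/4
  P(V=1) = 0 + 3/4 = 3/4

H(U|V) = -Σ P(U,V)·log₂ P(U|V), where P(U|V) = P(U,V) / P(V)
  (cells with P(U,V) = 0 contribute 0)
  (U=0,V=0): P(U|V) = (1/4)/(1/4) = 1;  -(1/4)·log₂(1) = 0.0000
  (U=1,V=1): P(U|V) = (3/4)/(3/4) = 1;  -(3/4)·log₂(1) = 0.0000
H(U|V) = 0.0000 + 0.0000
  = 0.0000 bits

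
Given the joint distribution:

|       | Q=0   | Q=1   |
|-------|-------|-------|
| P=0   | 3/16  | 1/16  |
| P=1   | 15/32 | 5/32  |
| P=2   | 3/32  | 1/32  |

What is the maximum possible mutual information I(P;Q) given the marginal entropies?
The upper bound on mutual information is I(P;Q) ≤ min(H(P), H(Q)).

Marginal P(P) (row sums):
  P(P=0) = 3/16 + 1/16 = 1/4
  P(P=1) = 15/32 + 5/32 = 5/8
  P(P=2) = 3/32 + 1/32 = 1/8
Marginal P(Q) (column sums):
  P(Q=0) = 3/16 + 15/32 + 3/32 = 3/4
  P(Q=1) = 1/16 + 5/32 + 1/32 = 1/4

H(P) = -[(1/4)·log₂(1/4) + (5/8)·log₂(5/8) + (1/8)·log₂(1/8)]
  = 0.5000 + 0.4238 + 0.3750
  = 1.2988 bits
H(Q) = -[(3/4)·log₂(3/4) + (1/4)·log₂(1/4)]
  = 0.3113 + 0.5000
  = 0.8113 bits

Maximum possible I(P;Q) = min(1.2988, 0.8113) = 0.8113 bits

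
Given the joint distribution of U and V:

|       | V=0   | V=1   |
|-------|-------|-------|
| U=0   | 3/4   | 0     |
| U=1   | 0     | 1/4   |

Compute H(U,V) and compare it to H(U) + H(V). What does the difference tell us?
Marginal P(U) (row sums):
  P(U=0) = 3/4 + 0 = 3/4
  P(U=1) = 0 + 1/4 = 1/4
Marginal P(V) (column sums):
  P(V=0) = 3/4 + 0 = 3/4
  P(V=1) = 0 + 1/4 = 1/4

H(U,V) = -[(3/4)·log₂(3/4) + (1/4)·log₂(1/4)]
  = 0.3113 + 0.5000
  = 0.8113 bits
H(U) = -[(3/4)·log₂(3/4) + (1/4)·log₂(1/4)]
  = 0.3113 + 0.5000
  = 0.8113 bits
H(V) = -[(3/4)·log₂(3/4) + (1/4)·log₂(1/4)]
  = 0.3113 + 0.5000
  = 0.8113 bits

H(U) + H(V) = 0.8113 + 0.8113 = 1.6226 bits
Difference: H(U) + H(V) - H(U,V) = 1.6226 - 0.8113 = 0.8113 bits = I(U;V)

The difference is the mutual information; it is positive here, so U and V are dependent (knowing one reduces uncertainty about the other by 0.8113 bits).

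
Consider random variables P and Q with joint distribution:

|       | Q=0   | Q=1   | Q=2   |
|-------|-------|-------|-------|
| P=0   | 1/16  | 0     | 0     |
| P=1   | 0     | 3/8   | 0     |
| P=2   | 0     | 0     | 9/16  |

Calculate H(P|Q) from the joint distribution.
Marginal P(Q) (column sums):
  P(Q=0) = 1/16 + 0 + 0 = 1/16
  P(Q=1) = 0 + 3/8 + 0 = 3/8
  P(Q=2) = 0 + 0 + 9/16 = 9/16

H(P|Q) = -Σ P(P,Q)·log₂ P(P|Q), where P(P|Q) = P(P,Q) / P(Q)
  (cells with P(P,Q) = 0 contribute 0)
  (P=0,Q=0): P(P|Q) = (1/16)/(1/16) = 1;  -(1/16)·log₂(1) = 0.0000
  (P=1,Q=1): P(P|Q) = (3/8)/(3/8) = 1;  -(3/8)·log₂(1) = 0.0000
  (P=2,Q=2): P(P|Q) = (9/16)/(9/16) = 1;  -(9/16)·log₂(1) = 0.0000
H(P|Q) = 0.0000 + 0.0000 + 0.0000
  = 0.0000 bits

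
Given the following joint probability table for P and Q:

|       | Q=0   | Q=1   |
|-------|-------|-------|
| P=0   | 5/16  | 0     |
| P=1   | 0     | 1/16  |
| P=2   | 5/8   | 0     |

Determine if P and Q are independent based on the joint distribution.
Marginal P(P) (row sums):
  P(P=0) = 5/16 + 0 = 5/16
  P(P=1) = 0 + 1/16 = 1/16
  P(P=2) = 5/8 + 0 = 5/8
Marginal P(Q) (column sums):
  P(Q=0) = 5/16 + 0 + 5/8 = 15/16
  P(Q=1) = 0 + 1/16 + 0 = 1/16

P and Q are independent iff P(P=i,Q=j) = P(P=i)·P(Q=j) for every cell.
  P(P=0)·P(Q=0) = 5/16 × 15/16 = 75/256, but P(P=0,Q=0) = 5/16 ✗

No, P and Q are not independent. Quantitatively, I(P;Q) > 0:

H(P) = -[(5/16)·log₂(5/16) + (1/16)·log₂(1/16) + (5/8)·log₂(5/8)]
  = 0.5244 + 0.2500 + 0.4238
  = 1.1982 bits
H(Q) = -[(15/16)·log₂(15/16) + (1/16)·log₂(1/16)]
  = 0.0873 + 0.2500
  = 0.3373 bits
H(P,Q) = -[(5/16)·log₂(5/16) + (1/16)·log₂(1/16) + (5/8)·log₂(5/8)]
  = 0.5244 + 0.2500 + 0.4238
  = 1.1982 bits
I(P;Q) = H(P) + H(Q) - H(P,Q) = 1.1982 + 0.3373 - 1.1982 = 0.3373 bits > 0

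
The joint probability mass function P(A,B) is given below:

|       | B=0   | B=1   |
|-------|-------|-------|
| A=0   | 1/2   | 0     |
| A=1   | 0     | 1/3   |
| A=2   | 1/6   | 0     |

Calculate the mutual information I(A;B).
Marginal P(A) (row sums):
  P(A=0) = 1/2 + 0 = 1/2
  P(A=1) = 0 + 1/3 = 1/3
  P(A=2) = 1/6 + 0 = 1/6
Marginal P(B) (column sums):
  P(B=0) = 1/2 + 0 + 1/6 = 2/3
  P(B=1) = 0 + 1/3 + 0 = 1/3

H(A) = -[(1/2)·log₂(1/2) + (1/3)·log₂(1/3) + (1/6)·log₂(1/6)]
  = 0.5000 + 0.5283 + 0.4308
  = 1.4591 bits
H(B) = -[(2/3)·log₂(2/3) + (1/3)·log₂(1/3)]
  = 0.3900 + 0.5283
  = 0.9183 bits
H(A,B) = -[(1/2)·log₂(1/2) + (1/3)·log₂(1/3) + (1/6)·log₂(1/6)]
  = 0.5000 + 0.5283 + 0.4308
  = 1.4591 bits

I(A;B) = H(A) + H(B) - H(A,B)
  = 1.4591 + 0.9183 - 1.4591
  = 0.9183 bits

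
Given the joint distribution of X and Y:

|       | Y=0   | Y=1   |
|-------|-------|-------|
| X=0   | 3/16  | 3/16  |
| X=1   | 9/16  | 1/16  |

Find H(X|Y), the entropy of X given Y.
Marginal P(Y) (column sums):
  P(Y=0) = 3/16 + 9/16 = 3/4
  P(Y=1) = 3/16 + 1/16 = 1/4

H(X|Y) = -Σ P(X,Y)·log₂ P(X|Y), where P(X|Y) = P(X,Y) / P(Y)
  (X=0,Y=0): P(X|Y) = (3/16)/(3/4) = 1/4;  -(3/16)·log₂(1/4) = 0.3750
  (X=0,Y=1): P(X|Y) = (3/16)/(1/4) = 3/4;  -(3/16)·log₂(3/4) = 0.0778
  (X=1,Y=0): P(X|Y) = (9/16)/(3/4) = 3/4;  -(9/16)·log₂(3/4) = 0.2335
  (X=1,Y=1): P(X|Y) = (1/16)/(1/4) = 1/4;  -(1/16)·log₂(1/4) = 0.1250
H(X|Y) = 0.3750 + 0.0778 + 0.2335 + 0.1250
  = 0.8113 bits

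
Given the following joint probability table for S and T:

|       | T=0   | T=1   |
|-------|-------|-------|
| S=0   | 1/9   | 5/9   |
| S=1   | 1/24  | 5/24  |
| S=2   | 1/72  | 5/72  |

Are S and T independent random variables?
Marginal P(S) (row sums):
  P(S=0) = 1/9 + 5/9 = 2/3
  P(S=1) = 1/24 + 5/24 = 1/4
  P(S=2) = 1/72 + 5/72 = 1/12
Marginal P(T) (column sums):
  P(T=0) = 1/9 + 1/24 + 1/72 = 1/6
  P(T=1) = 5/9 + 5/24 + 5/72 = 5/6

S and T are independent iff P(S=i,T=j) = P(S=i)·P(T=j) for every cell.
  P(S=0)·P(T=0) = 2/3 × 1/6 = 1/9 = P(S=0,T=0) ✓
  P(S=0)·P(T=1) = 2/3 × 5/6 = 5/9 = P(S=0,T=1) ✓
  P(S=1)·P(T=0) = 1/4 × 1/6 = 1/24 = P(S=1,T=0) ✓
  P(S=1)·P(T=1) = 1/4 × 5/6 = 5/24 = P(S=1,T=1) ✓
  P(S=2)·P(T=0) = 1/12 × 1/6 = 1/72 = P(S=2,T=0) ✓
  P(S=2)·P(T=1) = 1/12 × 5/6 = 5/72 = P(S=2,T=1) ✓

Yes, S and T are independent: every cell factors, so I(S;T) = 0 bits.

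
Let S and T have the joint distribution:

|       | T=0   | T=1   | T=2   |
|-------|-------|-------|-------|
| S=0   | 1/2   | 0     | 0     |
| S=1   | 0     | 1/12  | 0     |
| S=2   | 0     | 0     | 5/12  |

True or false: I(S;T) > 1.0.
Marginal P(S) (row sums):
  P(S=0) = 1/2 + 0 + 0 = 1/2
  P(S=1) = 0 + 1/12 + 0 = 1/12
  P(S=2) = 0 + 0 + 5/12 = 5/12
Marginal P(T) (column sums):
  P(T=0) = 1/2 + 0 + 0 = 1/2
  P(T=1) = 0 + 1/12 + 0 = 1/12
  P(T=2) = 0 + 0 + 5/12 = 5/12

H(S) = -[(1/2)·log₂(1/2) + (1/12)·log₂(1/12) + (5/12)·log₂(5/12)]
  = 0.5000 + 0.2987 + 0.5263
  = 1.3250 bits
H(T) = -[(1/2)·log₂(1/2) + (1/12)·log₂(1/12) + (5/12)·log₂(5/12)]
  = 0.5000 + 0.2987 + 0.5263
  = 1.3250 bits
H(S,T) = -[(1/2)·log₂(1/2) + (1/12)·log₂(1/12) + (5/12)·log₂(5/12)]
  = 0.5000 + 0.2987 + 0.5263
  = 1.3250 bits

I(S;T) = H(S) + H(T) - H(S,T)
  = 1.3250 + 1.3250 - 1.3250
  = 1.3250 bits

True. I(S;T) = 1.3250 bits, which is > 1.0 bits.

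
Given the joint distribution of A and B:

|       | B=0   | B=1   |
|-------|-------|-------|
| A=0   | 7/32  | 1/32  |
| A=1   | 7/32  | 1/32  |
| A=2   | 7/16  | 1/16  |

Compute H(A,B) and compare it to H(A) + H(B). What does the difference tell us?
Marginal P(A) (row sums):
  P(A=0) = 7/32 + 1/32 = 1/4
  P(A=1) = 7/32 + 1/32 = 1/4
  P(A=2) = 7/16 + 1/16 = 1/2
Marginal P(B) (column sums):
  P(B=0) = 7/32 + 7/32 + 7/16 = 7/8
  P(B=1) = 1/32 + 1/32 + 1/16 = 1/8

H(A,B) = -[(7/32)·log₂(7/32) + (1/32)·log₂(1/32) + (7/32)·log₂(7/32) + (1/32)·log₂(1/32) + (7/16)·log₂(7/16) + (1/16)·log₂(1/16)]
  = 0.4796 + 0.1563 + 0.4796 + 0.1563 + 0.5218 + 0.2500
  = 2.0436 bits
H(A) = -[(1/4)·log₂(1/4) + (1/4)·log₂(1/4) + (1/2)·log₂(1/2)]
  = 0.5000 + 0.5000 + 0.5000
  = 1.5000 bits
H(B) = -[(7/8)·log₂(7/8) + (1/8)·log₂(1/8)]
  = 0.1686 + 0.3750
  = 0.5436 bits

H(A) + H(B) = 1.5000 + 0.5436 = 2.0436 bits
Difference: H(A) + H(B) - H(A,B) = 2.0436 - 2.0436 = 0.0000 bits = I(A;B)

The difference is the mutual information; it is 0 here, so A and B are independent (the joint entropy equals the sum of the marginal entropies).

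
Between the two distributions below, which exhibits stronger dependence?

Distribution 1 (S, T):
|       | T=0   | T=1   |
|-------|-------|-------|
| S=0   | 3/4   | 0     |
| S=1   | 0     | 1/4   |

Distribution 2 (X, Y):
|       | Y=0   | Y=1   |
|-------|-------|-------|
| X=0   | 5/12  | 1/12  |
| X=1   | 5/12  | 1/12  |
Distribution 1 (S, T):
Marginal P(S) (row sums):
  P(S=0) = 3/4 + 0 = 3/4
  P(S=1) = 0 + 1/4 = 1/4
Marginal P(T) (column sums):
  P(T=0) = 3/4 + 0 = 3/4
  P(T=1) = 0 + 1/4 = 1/4

H(S) = -[(3/4)·log₂(3/4) + (1/4)·log₂(1/4)]
  = 0.3113 + 0.5000
  = 0.8113 bits
H(T) = -[(3/4)·log₂(3/4) + (1/4)·log₂(1/4)]
  = 0.3113 + 0.5000
  = 0.8113 bits
H(S,T) = -[(3/4)·log₂(3/4) + (1/4)·log₂(1/4)]
  = 0.3113 + 0.5000
  = 0.8113 bits

I(S;T) = H(S) + H(T) - H(S,T)
  = 0.8113 + 0.8113 - 0.8113
  = 0.8113 bits

Distribution 2 (X, Y):
Marginal P(X) (row sums):
  P(X=0) = 5/12 + 1/12 = 1/2
  P(X=1) = 5/12 + 1/12 = 1/2
Marginal P(Y) (column sums):
  P(Y=0) = 5/12 + 5/12 = 5/6
  P(Y=1) = 1/12 + 1/12 = 1/6

H(X) = -[(1/2)·log₂(1/2) + (1/2)·log₂(1/2)]
  = 0.5000 + 0.5000
  = 1.0000 bits
H(Y) = -[(5/6)·log₂(5/6) + (1/6)·log₂(1/6)]
  = 0.2192 + 0.4308
  = 0.6500 bits
H(X,Y) = -[(5/12)·log₂(5/12) + (1/12)·log₂(1/12) + (5/12)·log₂(5/12) + (1/12)·log₂(1/12)]
  = 0.5263 + 0.2987 + 0.5263 + 0.2987
  = 1.6500 bits

I(X;Y) = H(X) + H(Y) - H(X,Y)
  = 1.0000 + 0.6500 - 1.6500
  = 0.0000 bits

I(S;T) = 0.8113 bits > I(X;Y) = 0.0000 bits, so (S, T) has the higher mutual information (stronger dependence).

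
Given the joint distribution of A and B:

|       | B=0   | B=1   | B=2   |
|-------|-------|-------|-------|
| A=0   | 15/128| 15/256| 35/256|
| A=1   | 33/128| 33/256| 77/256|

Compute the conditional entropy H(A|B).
Marginal P(B) (column sums):
  P(B=0) = 15/128 + 33/128 = 3/8
  P(B=1) = 15/256 + 33/256 = 3/16
  P(B=2) = 35/256 + 77/256 = 7/16

H(A|B) = -Σ P(A,B)·log₂ P(A|B), where P(A|B) = P(A,B) / P(B)
  (A=0,B=0): P(A|B) = (15/128)/(3/8) = 5/16;  -(15/128)·log₂(5/16) = 0.1966
  (A=0,B=1): P(A|B) = (15/256)/(3/16) = 5/16;  -(15/256)·log₂(5/16) = 0.0983
  (A=0,B=2): P(A|B) = (35/256)/(7/16) = 5/16;  -(35/256)·log₂(5/16) = 0.2294
  (A=1,B=0): P(A|B) = (33/128)/(3/8) = 11/16;  -(33/128)·log₂(11/16) = 0.1394
  (A=1,B=1): P(A|B) = (33/256)/(3/16) = 11/16;  -(33/256)·log₂(11/16) = 0.0697
  (A=1,B=2): P(A|B) = (77/256)/(7/16) = 11/16;  -(77/256)·log₂(11/16) = 0.1626
H(A|B) = 0.1966 + 0.0983 + 0.2294 + 0.1394 + 0.0697 + 0.1626
  = 0.8960 bits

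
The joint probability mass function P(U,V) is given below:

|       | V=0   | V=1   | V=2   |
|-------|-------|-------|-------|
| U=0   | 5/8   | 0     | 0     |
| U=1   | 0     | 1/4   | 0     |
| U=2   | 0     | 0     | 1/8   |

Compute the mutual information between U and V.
Marginal P(U) (row sums):
  P(U=0) = 5/8 + 0 + 0 = 5/8
  P(U=1) = 0 + 1/4 + 0 = 1/4
  P(U=2) = 0 + 0 + 1/8 = 1/8
Marginal P(V) (column sums):
  P(V=0) = 5/8 + 0 + 0 = 5/8
  P(V=1) = 0 + 1/4 + 0 = 1/4
  P(V=2) = 0 + 0 + 1/8 = 1/8

H(U) = -[(5/8)·log₂(5/8) + (1/4)·log₂(1/4) + (1/8)·log₂(1/8)]
  = 0.4238 + 0.5000 + 0.3750
  = 1.2988 bits
H(V) = -[(5/8)·log₂(5/8) + (1/4)·log₂(1/4) + (1/8)·log₂(1/8)]
  = 0.4238 + 0.5000 + 0.3750
  = 1.2988 bits
H(U,V) = -[(5/8)·log₂(5/8) + (1/4)·log₂(1/4) + (1/8)·log₂(1/8)]
  = 0.4238 + 0.5000 + 0.3750
  = 1.2988 bits

I(U;V) = H(U) + H(V) - H(U,V)
  = 1.2988 + 1.2988 - 1.2988
  = 1.2988 bits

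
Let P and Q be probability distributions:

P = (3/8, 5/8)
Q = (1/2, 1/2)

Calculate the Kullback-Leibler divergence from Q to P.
D(P||Q) = Σ P(i) log₂(P(i)/Q(i))
  i=0: (3/8) × log₂((3/8)/(1/2)) = (3/8) × log₂(3/4) = -0.1556
  i=1: (5/8) × log₂((5/8)/(1/2)) = (5/8) × log₂(5/4) = 0.2012
D(P||Q) = -0.1556 + 0.2012
  = 0.0456 bits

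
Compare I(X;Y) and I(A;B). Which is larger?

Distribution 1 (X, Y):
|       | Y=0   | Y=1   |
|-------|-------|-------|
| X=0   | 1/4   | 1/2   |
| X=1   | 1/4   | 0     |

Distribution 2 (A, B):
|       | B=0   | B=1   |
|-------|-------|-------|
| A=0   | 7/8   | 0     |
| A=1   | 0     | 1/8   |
Distribution 1 (X, Y):
Marginal P(X) (row sums):
  P(X=0) = 1/4 + 1/2 = 3/4
  P(X=1) = 1/4 + 0 = 1/4
Marginal P(Y) (column sums):
  P(Y=0) = 1/4 + 1/4 = 1/2
  P(Y=1) = 1/2 + 0 = 1/2

H(X) = -[(3/4)·log₂(3/4) + (1/4)·log₂(1/4)]
  = 0.3113 + 0.5000
  = 0.8113 bits
H(Y) = -[(1/2)·log₂(1/2) + (1/2)·log₂(1/2)]
  = 0.5000 + 0.5000
  = 1.0000 bits
H(X,Y) = -[(1/4)·log₂(1/4) + (1/2)·log₂(1/2) + (1/4)·log₂(1/4)]
  = 0.5000 + 0.5000 + 0.5000
  = 1.5000 bits

I(X;Y) = H(X) + H(Y) - H(X,Y)
  = 0.8113 + 1.0000 - 1.5000
  = 0.3113 bits

Distribution 2 (A, B):
Marginal P(A) (row sums):
  P(A=0) = 7/8 + 0 = 7/8
  P(A=1) = 0 + 1/8 = 1/8
Marginal P(B) (column sums):
  P(B=0) = 7/8 + 0 = 7/8
  P(B=1) = 0 + 1/8 = 1/8

H(A) = -[(7/8)·log₂(7/8) + (1/8)·log₂(1/8)]
  = 0.1686 + 0.3750
  = 0.5436 bits
H(B) = -[(7/8)·log₂(7/8) + (1/8)·log₂(1/8)]
  = 0.1686 + 0.3750
  = 0.5436 bits
H(A,B) = -[(7/8)·log₂(7/8) + (1/8)·log₂(1/8)]
  = 0.1686 + 0.3750
  = 0.5436 bits

I(A;B) = H(A) + H(B) - H(A,B)
  = 0.5436 + 0.5436 - 0.5436
  = 0.5436 bits

I(A;B) = 0.5436 bits > I(X;Y) = 0.3113 bits, so (A, B) has the higher mutual information (stronger dependence).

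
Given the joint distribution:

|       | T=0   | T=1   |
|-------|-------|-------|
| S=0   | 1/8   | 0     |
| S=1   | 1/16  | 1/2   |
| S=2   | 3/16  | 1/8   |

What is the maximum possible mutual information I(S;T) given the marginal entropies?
The upper bound on mutual information is I(S;T) ≤ min(H(S), H(T)).

Marginal P(S) (row sums):
  P(S=0) = 1/8 + 0 = 1/8
  P(S=1) = 1/16 + 1/2 = 9/16
  P(S=2) = 3/16 + 1/8 = 5/16
Marginal P(T) (column sums):
  P(T=0) = 1/8 + 1/16 + 3/16 = 3/8
  P(T=1) = 0 + 1/2 + 1/8 = 5/8

H(S) = -[(1/8)·log₂(1/8) + (9/16)·log₂(9/16) + (5/16)·log₂(5/16)]
  = 0.3750 + 0.4669 + 0.5244
  = 1.3663 bits
H(T) = -[(3/8)·log₂(3/8) + (5/8)·log₂(5/8)]
  = 0.5306 + 0.4238
  = 0.9544 bits

Maximum possible I(S;T) = min(1.3663, 0.9544) = 0.9544 bits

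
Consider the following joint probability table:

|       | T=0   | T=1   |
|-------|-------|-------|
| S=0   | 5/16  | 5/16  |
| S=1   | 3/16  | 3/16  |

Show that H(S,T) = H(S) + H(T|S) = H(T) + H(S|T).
Marginal P(S) (row sums):
  P(S=0) = 5/16 + 5/16 = 5/8
  P(S=1) = 3/16 + 3/16 = 3/8
Marginal P(T) (column sums):
  P(T=0) = 5/16 + 3/16 = 1/2
  P(T=1) = 5/16 + 3/16 = 1/2

Decomposition 1: H(S) + H(T|S)
H(S) = -[(5/8)·log₂(5/8) + (3/8)·log₂(3/8)]
  = 0.4238 + 0.5306
  = 0.9544 bits
H(T|S) = -Σ P(S,T)·log₂ P(T|S), where P(T|S) = P(S,T) / P(S)
  (S=0,T=0): P(T|S) = (5/16)/(5/8) = 1/2;  -(5/16)·log₂(1/2) = 0.3125
  (S=0,T=1): P(T|S) = (5/16)/(5/8) = 1/2;  -(5/16)·log₂(1/2) = 0.3125
  (S=1,T=0): P(T|S) = (3/16)/(3/8) = 1/2;  -(3/16)·log₂(1/2) = 0.1875
  (S=1,T=1): P(T|S) = (3/16)/(3/8) = 1/2;  -(3/16)·log₂(1/2) = 0.1875
H(T|S) = 0.3125 + 0.3125 + 0.1875 + 0.1875
  = 1.0000 bits
H(S) + H(T|S) = 0.9544 + 1.0000 = 1.9544 bits

Decomposition 2: H(T) + H(S|T)
H(T) = -[(1/2)·log₂(1/2) + (1/2)·log₂(1/2)]
  = 0.5000 + 0.5000
  = 1.0000 bits
H(S|T) = -Σ P(S,T)·log₂ P(S|T), where P(S|T) = P(S,T) / P(T)
  (S=0,T=0): P(S|T) = (5/16)/(1/2) = 5/8;  -(5/16)·log₂(5/8) = 0.2119
  (S=0,T=1): P(S|T) = (5/16)/(1/2) = 5/8;  -(5/16)·log₂(5/8) = 0.2119
  (S=1,T=0): P(S|T) = (3/16)/(1/2) = 3/8;  -(3/16)·log₂(3/8) = 0.2653
  (S=1,T=1): P(S|T) = (3/16)/(1/2) = 3/8;  -(3/16)·log₂(3/8) = 0.2653
H(S|T) = 0.2119 + 0.2119 + 0.2653 + 0.2653
  = 0.9544 bits
H(T) + H(S|T) = 1.0000 + 0.9544 = 1.9544 bits

Direct computation of the joint entropy:
H(S,T) = -[(5/16)·log₂(5/16) + (5/16)·log₂(5/16) + (3/16)·log₂(3/16) + (3/16)·log₂(3/16)]
  = 0.5244 + 0.5244 + 0.4528 + 0.4528
  = 1.9544 bits

All three agree: H(S,T) = 1.9544 bits ✓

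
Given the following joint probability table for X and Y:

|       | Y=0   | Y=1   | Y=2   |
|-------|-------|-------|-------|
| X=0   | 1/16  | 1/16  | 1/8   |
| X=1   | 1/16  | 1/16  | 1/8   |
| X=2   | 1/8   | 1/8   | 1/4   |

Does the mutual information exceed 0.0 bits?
Marginal P(X) (row sums):
  P(X=0) = 1/16 + 1/16 + 1/8 = 1/4
  P(X=1) = 1/16 + 1/16 + 1/8 = 1/4
  P(X=2) = 1/8 + 1/8 + 1/4 = 1/2
Marginal P(Y) (column sums):
  P(Y=0) = 1/16 + 1/16 + 1/8 = 1/4
  P(Y=1) = 1/16 + 1/16 + 1/8 = 1/4
  P(Y=2) = 1/8 + 1/8 + 1/4 = 1/2

H(X) = -[(1/4)·log₂(1/4) + (1/4)·log₂(1/4) + (1/2)·log₂(1/2)]
  = 0.5000 + 0.5000 + 0.5000
  = 1.5000 bits
H(Y) = -[(1/4)·log₂(1/4) + (1/4)·log₂(1/4) + (1/2)·log₂(1/2)]
  = 0.5000 + 0.5000 + 0.5000
  = 1.5000 bits
H(X,Y) = -[(1/16)·log₂(1/16) + (1/16)·log₂(1/16) + (1/8)·log₂(1/8) + (1/16)·log₂(1/16) + (1/16)·log₂(1/16) + (1/8)·log₂(1/8) + (1/8)·log₂(1/8) + (1/8)·log₂(1/8) + (1/4)·log₂(1/4)]
  = 0.2500 + 0.2500 + 0.3750 + 0.2500 + 0.2500 + 0.3750 + 0.3750 + 0.3750 + 0.5000
  = 3.0000 bits

I(X;Y) = H(X) + H(Y) - H(X,Y)
  = 1.5000 + 1.5000 - 3.0000
  = 0.0000 bits

No. I(X;Y) = 0.0000 bits, which is ≤ 0.0 bits.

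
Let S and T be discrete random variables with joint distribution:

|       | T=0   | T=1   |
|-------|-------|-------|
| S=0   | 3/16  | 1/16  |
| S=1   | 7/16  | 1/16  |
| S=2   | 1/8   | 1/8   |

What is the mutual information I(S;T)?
Marginal P(S) (row sums):
  P(S=0) = 3/16 + 1/16 = 1/4
  P(S=1) = 7/16 + 1/16 = 1/2
  P(S=2) = 1/8 + 1/8 = 1/4
Marginal P(T) (column sums):
  P(T=0) = 3/16 + 7/16 + 1/8 = 3/4
  P(T=1) = 1/16 + 1/16 + 1/8 = 1/4

H(S) = -[(1/4)·log₂(1/4) + (1/2)·log₂(1/2) + (1/4)·log₂(1/4)]
  = 0.5000 + 0.5000 + 0.5000
  = 1.5000 bits
H(T) = -[(3/4)·log₂(3/4) + (1/4)·log₂(1/4)]
  = 0.3113 + 0.5000
  = 0.8113 bits
H(S,T) = -[(3/16)·log₂(3/16) + (1/16)·log₂(1/16) + (7/16)·log₂(7/16) + (1/16)·log₂(1/16) + (1/8)·log₂(1/8) + (1/8)·log₂(1/8)]
  = 0.4528 + 0.2500 + 0.5218 + 0.2500 + 0.3750 + 0.3750
  = 2.2246 bits

I(S;T) = H(S) + H(T) - H(S,T)
  = 1.5000 + 0.8113 - 2.2246
  = 0.0867 bits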